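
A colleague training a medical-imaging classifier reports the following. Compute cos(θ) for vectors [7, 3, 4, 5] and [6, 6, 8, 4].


A·B = 7·6 + 3·6 + 4·8 + 5·4 = 112
‖A‖ = √99 = 9.9499, ‖B‖ = √152 = 12.3288
cos = 112/(√99·√152) = 112/√15048 = 0.913

0.913


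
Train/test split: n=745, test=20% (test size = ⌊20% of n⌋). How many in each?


Test = ⌊745·20/100⌋ = 149
Train = 745 - 149 = 596

Train: 596, Test: 149


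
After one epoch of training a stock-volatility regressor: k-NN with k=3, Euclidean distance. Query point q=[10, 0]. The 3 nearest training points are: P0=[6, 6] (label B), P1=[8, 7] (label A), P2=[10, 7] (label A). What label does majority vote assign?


d(q,P0) = 7.2111  (label B)
d(q,P1) = 7.2801  (label A)
d(q,P2) = 7.0  (label A)
Votes: A=2, B=1
Majority → A

A


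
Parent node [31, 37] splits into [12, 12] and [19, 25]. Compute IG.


Parent = [31, 37], H_parent = 0.9944
H_left = 1 (n=24), H_right = 0.9865 (n=44)
H_children = (24/68)·1 + (44/68)·0.9865 = 0.9913
IG = 0.9944 - 0.9913 = 0.0031

0.0031


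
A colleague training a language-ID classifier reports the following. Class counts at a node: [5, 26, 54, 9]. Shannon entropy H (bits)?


Probabilities: [5/94, 26/94, 54/94, 9/94] ≈ [0.0532, 0.2766, 0.5745, 0.0957]
H = -((5/94)·log₂(5/94) + (26/94)·log₂(26/94) + (54/94)·log₂(54/94) + (9/94)·log₂(9/94))
  = 1.5215 bits

1.5215 bits


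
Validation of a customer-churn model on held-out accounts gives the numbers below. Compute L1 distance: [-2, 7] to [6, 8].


d = |-2-6| + |7-8|
  = 8 + 1
  = 9

9


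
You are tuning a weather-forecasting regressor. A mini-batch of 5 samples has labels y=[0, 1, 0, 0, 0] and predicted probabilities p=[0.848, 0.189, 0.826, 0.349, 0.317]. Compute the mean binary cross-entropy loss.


L[0] = -ln(1-0.848) = -ln(0.152) = 1.8839
L[1] = -ln(0.189) = 1.666
L[2] = -ln(1-0.826) = -ln(0.174) = 1.7487
L[3] = -ln(1-0.349) = -ln(0.651) = 0.4292
L[4] = -ln(1-0.317) = -ln(0.683) = 0.3813
mean = (1.8839 + 1.666 + 1.7487 + 0.4292 + 0.3813)/5 = 1.2218

1.2218


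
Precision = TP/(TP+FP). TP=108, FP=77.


Precision = TP/(TP+FP)
= 108/(108+77)
= 108/185 = 58.38%

58.38%


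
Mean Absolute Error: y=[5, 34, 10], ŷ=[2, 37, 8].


Absolute errors: |5-2|=3, |34-37|=3, |10-8|=2
Sum = 8
MAE = 8/3 = 8/3

8/3


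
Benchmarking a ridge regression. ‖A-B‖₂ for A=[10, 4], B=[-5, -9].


d = √((10+ 5)² + (4+ 9)²)
  = √(225 + 169)
  = √394 = 19.8494

19.8494


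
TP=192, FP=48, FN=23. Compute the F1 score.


Precision = 192/240 = 0.8
Recall = 192/215 = 0.893
F1 = 2·P·R/(P+R) = 2·TP/(2·TP+FP+FN) = 384/(384+48+23) = 384/455 = 0.844

0.844


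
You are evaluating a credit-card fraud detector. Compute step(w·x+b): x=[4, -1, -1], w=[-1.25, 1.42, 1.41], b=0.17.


z = (4)·(-1.25) + (-1)·(1.42) + (-1)·(1.41) + 0.17
  = -7.66
step(z) = 0 (z<0)

0


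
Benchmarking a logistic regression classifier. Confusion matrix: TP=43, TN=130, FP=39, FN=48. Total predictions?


Total = TP + TN + FP + FN
= 43 + 130 + 39 + 48
= 260
(Predicted positive: 82, predicted negative: 178)

260


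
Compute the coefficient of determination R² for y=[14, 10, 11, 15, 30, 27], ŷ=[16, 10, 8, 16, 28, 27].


ȳ = 17.8333
SS_res = Σ(y-ŷ)² = 18
SS_tot = Σ(y-ȳ)² = 362.83
R² = 1 - SS_res/SS_tot = 1 - 0.0496 = 0.9504

0.9504


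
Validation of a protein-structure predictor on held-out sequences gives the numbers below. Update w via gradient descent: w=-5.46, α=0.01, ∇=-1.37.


w_new = w - α·∇
= -5.46 - 0.01·-1.37
= -5.46 + 0.0137
= -5.4463

-5.4463


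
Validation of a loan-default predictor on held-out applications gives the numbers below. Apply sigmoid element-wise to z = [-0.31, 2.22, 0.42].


σ(-0.31) = 1/(1+e^0.31) = 0.4231
σ(2.22) = 1/(1+e^-2.22) = 0.902
σ(0.42) = 1/(1+e^-0.42) = 0.6035
result = [0.4231, 0.902, 0.6035]

[0.4231, 0.902, 0.6035]


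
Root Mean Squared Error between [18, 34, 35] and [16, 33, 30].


MSE = 30/3 = 10
RMSE = √(30/3) = 3.1623

3.1623


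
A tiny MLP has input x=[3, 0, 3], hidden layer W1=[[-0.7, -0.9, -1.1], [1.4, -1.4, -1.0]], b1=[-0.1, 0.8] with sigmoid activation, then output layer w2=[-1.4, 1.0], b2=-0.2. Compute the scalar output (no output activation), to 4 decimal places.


z1[0] = (-0.7)·(3) + (-0.9)·(0) + (-1.1)·(3) - 0.1 = -5.5
z1[1] = (1.4)·(3) + (-1.4)·(0) + (-1.0)·(3) + 0.8 = 2.0
h = sigmoid(z1) = [0.0041, 0.8808]
output = (-1.4)·(0.0041) + (1.0)·(0.8808) - 0.2 = 0.6751

0.6751


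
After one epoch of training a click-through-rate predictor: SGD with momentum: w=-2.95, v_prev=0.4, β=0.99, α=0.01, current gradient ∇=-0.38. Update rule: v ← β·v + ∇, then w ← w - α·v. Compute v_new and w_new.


v_new = 0.99·0.4 - 0.38 = 0.396 - 0.38 = 0.016
w_new = -2.95 - 0.01·0.016 = -2.95 - 0.00016 = -2.95016

v_new=0.016, w_new=-2.95016


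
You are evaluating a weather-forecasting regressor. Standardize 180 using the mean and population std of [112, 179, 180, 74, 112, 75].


μ = 122, σ = 43.4473
z = (180 - 122)/43.4473 = 1.335

1.335


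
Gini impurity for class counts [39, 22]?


Probabilities: [39/61, 22/61] ≈ [0.6393, 0.3607]
Σpᵢ² = (1521 + 484)/61² = 2005/3721
Gini = 1 - Σpᵢ² = 1 - 2005/3721 = 0.4612

0.4612


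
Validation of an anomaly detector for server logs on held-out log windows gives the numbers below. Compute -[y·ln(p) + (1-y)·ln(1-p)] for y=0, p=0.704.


BCE = -[y·ln(p) + (1-y)·ln(1-p)]
= -0 - 1·ln(1-0.704)
= -ln(0.296) = 1.2174

1.2174


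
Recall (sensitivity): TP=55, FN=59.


Recall = TP/(TP+FN)
= 55/(55+59)
= 55/114 = 48.25%

48.25%


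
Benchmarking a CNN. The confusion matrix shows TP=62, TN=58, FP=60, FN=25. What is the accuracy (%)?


Accuracy = (TP+TN)/(TP+TN+FP+FN)
= (62+58)/(205)
= 120/205 = 58.54%

58.54%


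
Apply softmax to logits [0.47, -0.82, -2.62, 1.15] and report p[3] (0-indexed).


Exponentials: e^0.47=1.6, e^-0.82=0.4404, e^-2.62=0.0728, e^1.15=3.1582
Sum = 5.2714
Softmax = [0.3035, 0.0836, 0.0138, 0.5991]
p[3] = 3.1582/5.2714 = 0.5991

0.5991


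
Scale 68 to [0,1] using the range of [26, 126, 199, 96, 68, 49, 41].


min=26, max=199
(68-26)/(199-26) = 42/173 = 0.2428

0.2428


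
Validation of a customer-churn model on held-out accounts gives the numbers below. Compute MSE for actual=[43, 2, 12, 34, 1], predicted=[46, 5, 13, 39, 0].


Squared errors: (43-46)²=9, (2-5)²=9, (12-13)²=1, (34-39)²=25, (1-0)²=1
Sum = 45
MSE = 45/5 = 9

9


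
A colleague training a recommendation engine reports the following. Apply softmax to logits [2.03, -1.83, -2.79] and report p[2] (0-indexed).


Exponentials: e^2.03=7.6141, e^-1.83=0.1604, e^-2.79=0.0614
Sum = 7.8359
Softmax = [0.9717, 0.0205, 0.0078]
p[2] = 0.0614/7.8359 = 0.0078

0.0078


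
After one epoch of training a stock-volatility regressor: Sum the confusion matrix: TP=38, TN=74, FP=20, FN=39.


Total = TP + TN + FP + FN
= 38 + 74 + 20 + 39
= 171
(Predicted positive: 58, predicted negative: 113)

171


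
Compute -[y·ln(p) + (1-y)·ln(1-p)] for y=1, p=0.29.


BCE = -[y·ln(p) + (1-y)·ln(1-p)]
= -1·ln(0.29) - 0
= -ln(0.29) = 1.2379

1.2379


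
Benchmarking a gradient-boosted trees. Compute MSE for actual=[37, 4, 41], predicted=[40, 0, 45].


Squared errors: (37-40)²=9, (4-0)²=16, (41-45)²=16
Sum = 41
MSE = 41/3 = 41/3

41/3


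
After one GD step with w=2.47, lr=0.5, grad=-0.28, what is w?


w_new = w - α·∇
= 2.47 - 0.5·-0.28
= 2.47 + 0.14
= 2.61

2.61


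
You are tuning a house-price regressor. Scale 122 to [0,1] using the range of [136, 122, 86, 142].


min=86, max=142
(122-86)/(142-86) = 36/56 = 0.6429

0.6429


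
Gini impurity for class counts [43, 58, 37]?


Probabilities: [43/138, 58/138, 37/138] ≈ [0.3116, 0.4203, 0.2681]
Σpᵢ² = (1849 + 3364 + 1369)/138² = 6582/19044
Gini = 1 - Σpᵢ² = 1 - 6582/19044 = 0.6544

0.6544


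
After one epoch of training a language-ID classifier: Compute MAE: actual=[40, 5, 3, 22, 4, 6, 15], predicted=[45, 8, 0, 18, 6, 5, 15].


Absolute errors: |40-45|=5, |5-8|=3, |3-0|=3, |22-18|=4, |4-6|=2, |6-5|=1, |15-15|=0
Sum = 18
MAE = 18/7 = 18/7

18/7


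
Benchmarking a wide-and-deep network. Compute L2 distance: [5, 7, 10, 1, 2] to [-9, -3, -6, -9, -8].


d = √((5+ 9)² + (7+ 3)² + (10+ 6)² + (1+ 9)² + (2+ 8)²)
  = √(196 + 100 + 256 + 100 + 100)
  = √752 = 27.4226

27.4226


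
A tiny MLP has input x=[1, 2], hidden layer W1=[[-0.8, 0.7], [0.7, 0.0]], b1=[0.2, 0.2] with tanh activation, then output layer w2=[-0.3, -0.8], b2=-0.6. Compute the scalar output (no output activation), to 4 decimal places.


z1[0] = (-0.8)·(1) + (0.7)·(2) + 0.2 = 0.8
z1[1] = (0.7)·(1) + (0.0)·(2) + 0.2 = 0.9
h = tanh(z1) = [0.664, 0.7163]
output = (-0.3)·(0.664) + (-0.8)·(0.7163) - 0.6 = -1.3722

-1.3722


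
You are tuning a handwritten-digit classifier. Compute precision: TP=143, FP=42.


Precision = TP/(TP+FP)
= 143/(143+42)
= 143/185 = 77.3%

77.3%


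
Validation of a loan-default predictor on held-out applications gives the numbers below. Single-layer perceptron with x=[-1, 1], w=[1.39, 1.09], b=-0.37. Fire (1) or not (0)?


z = (-1)·(1.39) + (1)·(1.09) - 0.37
  = -0.67
step(z) = 0 (z<0)

0


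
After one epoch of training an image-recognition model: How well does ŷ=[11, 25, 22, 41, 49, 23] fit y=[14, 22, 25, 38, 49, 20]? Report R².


ȳ = 28
SS_res = Σ(y-ŷ)² = 45
SS_tot = Σ(y-ȳ)² = 846
R² = 1 - SS_res/SS_tot = 1 - 0.0532 = 0.9468

0.9468


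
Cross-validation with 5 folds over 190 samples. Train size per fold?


Fold size = 190/5 = 38
Training per fold = 190 - 38 = 152

152


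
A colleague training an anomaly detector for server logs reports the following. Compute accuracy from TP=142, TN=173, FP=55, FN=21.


Accuracy = (TP+TN)/(TP+TN+FP+FN)
= (142+173)/(391)
= 315/391 = 80.56%

80.56%


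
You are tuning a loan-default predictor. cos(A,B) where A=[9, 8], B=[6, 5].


A·B = 9·6 + 8·5 = 94
‖A‖ = √145 = 12.0416, ‖B‖ = √61 = 7.8102
cos = 94/(√145·√61) = 94/√8845 = 0.9995

0.9995


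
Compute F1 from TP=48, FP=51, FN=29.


Precision = 48/99 = 0.4848
Recall = 48/77 = 0.6234
F1 = 2·P·R/(P+R) = 2·TP/(2·TP+FP+FN) = 96/(96+51+29) = 96/176 = 0.5455

0.5455


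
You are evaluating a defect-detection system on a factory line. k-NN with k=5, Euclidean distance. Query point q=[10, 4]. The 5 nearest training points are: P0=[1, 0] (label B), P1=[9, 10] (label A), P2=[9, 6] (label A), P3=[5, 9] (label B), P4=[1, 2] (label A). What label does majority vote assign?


d(q,P0) = 9.8489  (label B)
d(q,P1) = 6.0828  (label A)
d(q,P2) = 2.2361  (label A)
d(q,P3) = 7.0711  (label B)
d(q,P4) = 9.2195  (label A)
Votes: A=3, B=2
Majority → A

A


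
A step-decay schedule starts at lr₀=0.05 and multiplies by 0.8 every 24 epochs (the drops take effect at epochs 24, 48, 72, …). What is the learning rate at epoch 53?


n_drops = ⌊53/24⌋ = 2
lr = 0.05·0.8^2 = 0.05·0.64 = 0.032

0.032


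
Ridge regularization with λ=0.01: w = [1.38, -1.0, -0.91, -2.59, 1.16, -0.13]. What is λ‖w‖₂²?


‖w‖₂² = (1.38)² + (-1.0)² + (-0.91)² + (-2.59)² + (1.16)² + (-0.13)²
     = 1.9044 + 1 + 0.8281 + 6.7081 + 1.3456 + 0.0169
     = 11.8031
λ·‖w‖₂² = 0.01·11.8031 = 0.118031

0.118031


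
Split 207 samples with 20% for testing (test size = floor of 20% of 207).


Test = ⌊207·20/100⌋ = 41
Train = 207 - 41 = 166

Train: 166, Test: 41


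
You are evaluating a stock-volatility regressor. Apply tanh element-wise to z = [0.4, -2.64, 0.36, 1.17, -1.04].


tanh(0.4) = 0.3799
tanh(-2.64) = -0.9899
tanh(0.36) = 0.3452
tanh(1.17) = 0.8243
tanh(-1.04) = -0.7779
result = [0.3799, -0.9899, 0.3452, 0.8243, -0.7779]

[0.3799, -0.9899, 0.3452, 0.8243, -0.7779]


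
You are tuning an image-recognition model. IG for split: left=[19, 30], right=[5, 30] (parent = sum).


Parent = [24, 60], H_parent = 0.8631
H_left = 0.9633 (n=49), H_right = 0.5917 (n=35)
H_children = (49/84)·0.9633 + (35/84)·0.5917 = 0.8085
IG = 0.8631 - 0.8085 = 0.0546

0.0546


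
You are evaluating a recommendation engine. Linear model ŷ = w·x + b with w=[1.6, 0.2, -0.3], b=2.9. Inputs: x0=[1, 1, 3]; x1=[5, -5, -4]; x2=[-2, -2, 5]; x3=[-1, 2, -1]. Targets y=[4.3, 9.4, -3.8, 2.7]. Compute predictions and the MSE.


ŷ0 = (1.6)·(1) + (0.2)·(1) + (-0.3)·(3) + 2.9 = 3.8
ŷ1 = (1.6)·(5) + (0.2)·(-5) + (-0.3)·(-4) + 2.9 = 11.1
ŷ2 = (1.6)·(-2) + (0.2)·(-2) + (-0.3)·(5) + 2.9 = -2.2
ŷ3 = (1.6)·(-1) + (0.2)·(2) + (-0.3)·(-1) + 2.9 = 2.0
errors² = [0.25, 2.89, 2.56, 0.49]
MSE = 6.1900/4 = 1.5475

1.5475


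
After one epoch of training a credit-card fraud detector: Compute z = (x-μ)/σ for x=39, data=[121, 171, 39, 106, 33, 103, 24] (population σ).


μ = 85.2857, σ = 50.7056
z = (39 - 85.2857)/50.7056 = -0.9128

-0.9128


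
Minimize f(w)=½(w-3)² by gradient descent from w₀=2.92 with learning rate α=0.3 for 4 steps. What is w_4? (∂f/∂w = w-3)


step 1: grad = 2.92-3 = -0.08; w = 2.92 - 0.3·(-0.08) = 2.944
step 2: grad = 2.944-3 = -0.056; w = 2.944 - 0.3·(-0.056) = 2.9608
step 3: grad = 2.9608-3 = -0.0392; w = 2.9608 - 0.3·(-0.0392) = 2.97256
step 4: grad = 2.97256-3 = -0.02744; w = 2.97256 - 0.3·(-0.02744) = 2.980792

2.980792


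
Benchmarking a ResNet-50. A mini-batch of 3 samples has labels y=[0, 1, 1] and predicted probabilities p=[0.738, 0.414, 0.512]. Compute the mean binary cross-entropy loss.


L[0] = -ln(1-0.738) = -ln(0.262) = 1.3394
L[1] = -ln(0.414) = 0.8819
L[2] = -ln(0.512) = 0.6694
mean = (1.3394 + 0.8819 + 0.6694)/3 = 0.9636

0.9636


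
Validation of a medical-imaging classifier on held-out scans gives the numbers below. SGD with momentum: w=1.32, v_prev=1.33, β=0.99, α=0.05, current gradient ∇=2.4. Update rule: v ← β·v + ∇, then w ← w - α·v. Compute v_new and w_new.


v_new = 0.99·1.33 + 2.4 = 1.3167 + 2.4 = 3.7167
w_new = 1.32 - 0.05·3.7167 = 1.32 - 0.185835 = 1.134165

v_new=3.7167, w_new=1.134165


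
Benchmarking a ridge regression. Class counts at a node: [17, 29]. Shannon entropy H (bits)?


Probabilities: [17/46, 29/46] ≈ [0.3696, 0.6304]
H = -((17/46)·log₂(17/46) + (29/46)·log₂(29/46))
  = 0.9503 bits

0.9503 bits


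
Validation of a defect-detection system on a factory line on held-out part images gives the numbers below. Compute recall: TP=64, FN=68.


Recall = TP/(TP+FN)
= 64/(64+68)
= 64/132 = 48.48%

48.48%


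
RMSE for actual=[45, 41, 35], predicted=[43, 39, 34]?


MSE = 9/3 = 3
RMSE = √(9/3) = 1.7321

1.7321


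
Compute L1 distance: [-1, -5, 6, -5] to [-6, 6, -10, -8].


d = |-1+ 6| + |-5-6| + |6+ 10| + |-5+ 8|
  = 5 + 11 + 16 + 3
  = 35

35


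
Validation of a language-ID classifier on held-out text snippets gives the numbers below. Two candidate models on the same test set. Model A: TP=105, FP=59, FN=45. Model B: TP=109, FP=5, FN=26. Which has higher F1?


Model A: P=105/164=0.6402, R=105/150=0.7, F1=2PR/(P+R)=2TP/(2TP+FP+FN)=210/314=0.6688
Model B: P=109/114=0.9561, R=109/135=0.8074, F1=2PR/(P+R)=2TP/(2TP+FP+FN)=218/249=0.8755
0.6688 < 0.8755 → Model B

Model B


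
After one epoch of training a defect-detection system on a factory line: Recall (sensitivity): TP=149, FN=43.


Recall = TP/(TP+FN)
= 149/(149+43)
= 149/192 = 77.6%

77.6%


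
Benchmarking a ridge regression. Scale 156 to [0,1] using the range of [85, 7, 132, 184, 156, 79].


min=7, max=184
(156-7)/(184-7) = 149/177 = 0.8418

0.8418


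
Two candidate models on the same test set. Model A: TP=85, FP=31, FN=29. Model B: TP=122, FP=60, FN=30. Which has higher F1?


Model A: P=85/116=0.7328, R=85/114=0.7456, F1=2PR/(P+R)=2TP/(2TP+FP+FN)=170/230=0.7391
Model B: P=122/182=0.6703, R=122/152=0.8026, F1=2PR/(P+R)=2TP/(2TP+FP+FN)=244/334=0.7305
0.7391 > 0.7305 → Model A

Model A


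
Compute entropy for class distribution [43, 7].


Probabilities: [43/50, 7/50] ≈ [0.86, 0.14]
H = -((43/50)·log₂(43/50) + (7/50)·log₂(7/50))
  = 0.5842 bits

0.5842 bits


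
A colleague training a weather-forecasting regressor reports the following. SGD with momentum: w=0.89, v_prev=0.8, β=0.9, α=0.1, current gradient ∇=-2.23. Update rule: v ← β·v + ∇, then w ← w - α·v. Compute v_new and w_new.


v_new = 0.9·0.8 - 2.23 = 0.72 - 2.23 = -1.51
w_new = 0.89 - 0.1·-1.51 = 0.89 + 0.151 = 1.041

v_new=-1.51, w_new=1.041


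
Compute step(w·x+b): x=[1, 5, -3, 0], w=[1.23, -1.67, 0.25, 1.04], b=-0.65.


z = (1)·(1.23) + (5)·(-1.67) + (-3)·(0.25) + (0)·(1.04) - 0.65
  = -8.52
step(z) = 0 (z<0)

0


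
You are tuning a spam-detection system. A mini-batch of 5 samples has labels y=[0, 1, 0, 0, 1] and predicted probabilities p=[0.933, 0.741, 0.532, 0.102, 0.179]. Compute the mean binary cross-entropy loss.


L[0] = -ln(1-0.933) = -ln(0.067) = 2.7031
L[1] = -ln(0.741) = 0.2998
L[2] = -ln(1-0.532) = -ln(0.468) = 0.7593
L[3] = -ln(1-0.102) = -ln(0.898) = 0.1076
L[4] = -ln(0.179) = 1.7204
mean = (2.7031 + 0.2998 + 0.7593 + 0.1076 + 1.7204)/5 = 1.118

1.118


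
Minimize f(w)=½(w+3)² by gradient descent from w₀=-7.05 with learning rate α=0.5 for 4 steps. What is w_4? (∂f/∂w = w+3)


step 1: grad = -7.05+3 = -4.05; w = -7.05 - 0.5·(-4.05) = -5.025
step 2: grad = -5.025+3 = -2.025; w = -5.025 - 0.5·(-2.025) = -4.0125
step 3: grad = -4.0125+3 = -1.0125; w = -4.0125 - 0.5·(-1.0125) = -3.50625
step 4: grad = -3.50625+3 = -0.50625; w = -3.50625 - 0.5·(-0.50625) = -3.253125

-3.253125


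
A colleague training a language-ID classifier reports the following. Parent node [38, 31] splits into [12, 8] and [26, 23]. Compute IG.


Parent = [38, 31], H_parent = 0.9926
H_left = 0.971 (n=20), H_right = 0.9973 (n=49)
H_children = (20/69)·0.971 + (49/69)·0.9973 = 0.9897
IG = 0.9926 - 0.9897 = 0.0029

0.0029


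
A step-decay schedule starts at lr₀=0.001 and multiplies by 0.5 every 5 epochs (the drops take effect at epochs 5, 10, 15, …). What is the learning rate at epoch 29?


n_drops = ⌊29/5⌋ = 5
lr = 0.001·0.5^5 = 0.001·0.03125 = 0.00003125

0.00003125


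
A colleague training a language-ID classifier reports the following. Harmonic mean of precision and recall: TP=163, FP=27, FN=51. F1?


Precision = 163/190 = 0.8579
Recall = 163/214 = 0.7617
F1 = 2·P·R/(P+R) = 2·TP/(2·TP+FP+FN) = 326/(326+27+51) = 326/404 = 0.8069

0.8069


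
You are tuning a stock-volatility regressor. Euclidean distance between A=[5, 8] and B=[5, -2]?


d = √((5-5)² + (8+ 2)²)
  = √(0 + 100)
  = √100 = 10.0

10.0


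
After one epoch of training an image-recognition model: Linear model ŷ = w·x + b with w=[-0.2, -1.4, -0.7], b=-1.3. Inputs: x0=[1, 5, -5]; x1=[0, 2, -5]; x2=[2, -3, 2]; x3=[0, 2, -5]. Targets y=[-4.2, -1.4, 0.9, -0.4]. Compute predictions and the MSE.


ŷ0 = (-0.2)·(1) + (-1.4)·(5) + (-0.7)·(-5) - 1.3 = -5.0
ŷ1 = (-0.2)·(0) + (-1.4)·(2) + (-0.7)·(-5) - 1.3 = -0.6
ŷ2 = (-0.2)·(2) + (-1.4)·(-3) + (-0.7)·(2) - 1.3 = 1.1
ŷ3 = (-0.2)·(0) + (-1.4)·(2) + (-0.7)·(-5) - 1.3 = -0.6
errors² = [0.64, 0.64, 0.04, 0.04]
MSE = 1.3600/4 = 0.34

0.34


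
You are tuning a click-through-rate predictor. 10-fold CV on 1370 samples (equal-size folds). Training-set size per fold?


Fold size = 1370/10 = 137
Training per fold = 1370 - 137 = 1233

1233


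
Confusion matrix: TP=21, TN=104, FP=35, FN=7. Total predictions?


Total = TP + TN + FP + FN
= 21 + 104 + 35 + 7
= 167
(Predicted positive: 56, predicted negative: 111)

167


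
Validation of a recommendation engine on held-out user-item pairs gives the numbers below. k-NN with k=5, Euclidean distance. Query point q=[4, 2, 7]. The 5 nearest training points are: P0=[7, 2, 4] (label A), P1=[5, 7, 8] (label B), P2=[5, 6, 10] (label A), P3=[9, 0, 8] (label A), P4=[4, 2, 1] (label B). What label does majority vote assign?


d(q,P0) = 4.2426  (label A)
d(q,P1) = 5.1962  (label B)
d(q,P2) = 5.099  (label A)
d(q,P3) = 5.4772  (label A)
d(q,P4) = 6.0  (label B)
Votes: A=3, B=2
Majority → A

A


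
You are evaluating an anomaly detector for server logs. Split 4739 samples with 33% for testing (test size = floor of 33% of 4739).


Test = ⌊4739·33/100⌋ = 1563
Train = 4739 - 1563 = 3176

Train: 3176, Test: 1563


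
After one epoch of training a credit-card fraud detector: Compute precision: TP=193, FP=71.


Precision = TP/(TP+FP)
= 193/(193+71)
= 193/264 = 73.11%

73.11%


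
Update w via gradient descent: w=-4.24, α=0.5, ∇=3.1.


w_new = w - α·∇
= -4.24 - 0.5·3.1
= -4.24 - 1.55
= -5.79

-5.79


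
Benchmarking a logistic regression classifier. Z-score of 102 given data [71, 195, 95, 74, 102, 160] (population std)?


μ = 116.1667, σ = 45.8309
z = (102 - 116.1667)/45.8309 = -0.3091

-0.3091


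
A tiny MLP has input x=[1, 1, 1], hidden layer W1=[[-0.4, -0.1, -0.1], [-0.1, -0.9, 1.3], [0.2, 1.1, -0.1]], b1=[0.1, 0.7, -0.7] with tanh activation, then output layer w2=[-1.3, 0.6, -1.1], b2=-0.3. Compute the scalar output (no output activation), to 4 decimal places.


z1[0] = (-0.4)·(1) + (-0.1)·(1) + (-0.1)·(1) + 0.1 = -0.5
z1[1] = (-0.1)·(1) + (-0.9)·(1) + (1.3)·(1) + 0.7 = 1.0
z1[2] = (0.2)·(1) + (1.1)·(1) + (-0.1)·(1) - 0.7 = 0.5
h = tanh(z1) = [-0.4621, 0.7616, 0.4621]
output = (-1.3)·(-0.4621) + (0.6)·(0.7616) + (-1.1)·(0.4621) - 0.3 = 0.2494

0.2494


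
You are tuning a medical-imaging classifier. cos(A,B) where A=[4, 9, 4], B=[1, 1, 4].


A·B = 4·1 + 9·1 + 4·4 = 29
‖A‖ = √113 = 10.6301, ‖B‖ = √18 = 4.2426
cos = 29/(√113·√18) = 29/√2034 = 0.643

0.643


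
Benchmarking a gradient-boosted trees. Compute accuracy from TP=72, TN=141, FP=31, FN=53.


Accuracy = (TP+TN)/(TP+TN+FP+FN)
= (72+141)/(297)
= 213/297 = 71.72%

71.72%


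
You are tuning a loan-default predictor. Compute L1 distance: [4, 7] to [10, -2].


d = |4-10| + |7+ 2|
  = 6 + 9
  = 15

15


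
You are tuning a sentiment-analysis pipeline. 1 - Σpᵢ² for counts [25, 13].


Probabilities: [25/38, 13/38] ≈ [0.6579, 0.3421]
Σpᵢ² = (625 + 169)/38² = 794/1444
Gini = 1 - Σpᵢ² = 1 - 794/1444 = 0.4501

0.4501


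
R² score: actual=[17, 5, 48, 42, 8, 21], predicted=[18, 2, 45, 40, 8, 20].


ȳ = 23.5
SS_res = Σ(y-ŷ)² = 24
SS_tot = Σ(y-ȳ)² = 1573.5
R² = 1 - SS_res/SS_tot = 1 - 0.0153 = 0.9847

0.9847


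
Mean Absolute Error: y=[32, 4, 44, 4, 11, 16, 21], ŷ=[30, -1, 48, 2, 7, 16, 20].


Absolute errors: |32-30|=2, |4+ 1|=5, |44-48|=4, |4-2|=2, |11-7|=4, |16-16|=0, |21-20|=1
Sum = 18
MAE = 18/7 = 18/7

18/7


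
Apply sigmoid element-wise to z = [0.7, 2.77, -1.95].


σ(0.7) = 1/(1+e^-0.7) = 0.6682
σ(2.77) = 1/(1+e^-2.77) = 0.941
σ(-1.95) = 1/(1+e^1.95) = 0.1246
result = [0.6682, 0.941, 0.1246]

[0.6682, 0.941, 0.1246]


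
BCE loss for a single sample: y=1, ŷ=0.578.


BCE = -[y·ln(p) + (1-y)·ln(1-p)]
= -1·ln(0.578) - 0
= -ln(0.578) = 0.5482

0.5482


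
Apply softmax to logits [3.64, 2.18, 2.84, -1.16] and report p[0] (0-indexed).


Exponentials: e^3.64=38.0918, e^2.18=8.8463, e^2.84=17.1158, e^-1.16=0.3135
Sum = 64.3674
Softmax = [0.5918, 0.1374, 0.2659, 0.0049]
p[0] = 38.0918/64.3674 = 0.5918

0.5918


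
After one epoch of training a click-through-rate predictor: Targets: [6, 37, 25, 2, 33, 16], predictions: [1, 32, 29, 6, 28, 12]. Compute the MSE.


Squared errors: (6-1)²=25, (37-32)²=25, (25-29)²=16, (2-6)²=16, (33-28)²=25, (16-12)²=16
Sum = 123
MSE = 123/6 = 41/2

41/2


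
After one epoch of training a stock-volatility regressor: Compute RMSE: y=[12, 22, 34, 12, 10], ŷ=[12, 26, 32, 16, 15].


MSE = 61/5 = 12.2
RMSE = √(61/5) = 3.4928

3.4928


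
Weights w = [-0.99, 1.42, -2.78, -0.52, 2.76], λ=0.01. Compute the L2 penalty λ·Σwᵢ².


‖w‖₂² = (-0.99)² + (1.42)² + (-2.78)² + (-0.52)² + (2.76)²
     = 0.9801 + 2.0164 + 7.7284 + 0.2704 + 7.6176
     = 18.6129
λ·‖w‖₂² = 0.01·18.6129 = 0.186129

0.186129


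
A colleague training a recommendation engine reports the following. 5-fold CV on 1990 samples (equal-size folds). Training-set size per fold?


Fold size = 1990/5 = 398
Training per fold = 1990 - 398 = 1592

1592


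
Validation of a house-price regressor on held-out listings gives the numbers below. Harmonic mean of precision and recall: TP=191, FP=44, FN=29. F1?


Precision = 191/235 = 0.8128
Recall = 191/220 = 0.8682
F1 = 2·P·R/(P+R) = 2·TP/(2·TP+FP+FN) = 382/(382+44+29) = 382/455 = 0.8396

0.8396


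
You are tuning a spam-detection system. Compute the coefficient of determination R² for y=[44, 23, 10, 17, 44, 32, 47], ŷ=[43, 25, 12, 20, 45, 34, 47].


ȳ = 31
SS_res = Σ(y-ŷ)² = 23
SS_tot = Σ(y-ȳ)² = 1296
R² = 1 - SS_res/SS_tot = 1 - 0.0177 = 0.9823

0.9823


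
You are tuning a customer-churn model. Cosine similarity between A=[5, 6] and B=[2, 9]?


A·B = 5·2 + 6·9 = 64
‖A‖ = √61 = 7.8102, ‖B‖ = √85 = 9.2195
cos = 64/(√61·√85) = 64/√5185 = 0.8888

0.8888


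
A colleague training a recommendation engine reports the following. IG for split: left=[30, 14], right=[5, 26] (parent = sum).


Parent = [35, 40], H_parent = 0.9968
H_left = 0.9024 (n=44), H_right = 0.6374 (n=31)
H_children = (44/75)·0.9024 + (31/75)·0.6374 = 0.7929
IG = 0.9968 - 0.7929 = 0.2039

0.2039


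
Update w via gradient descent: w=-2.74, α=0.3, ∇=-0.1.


w_new = w - α·∇
= -2.74 - 0.3·-0.1
= -2.74 + 0.03
= -2.71

-2.71


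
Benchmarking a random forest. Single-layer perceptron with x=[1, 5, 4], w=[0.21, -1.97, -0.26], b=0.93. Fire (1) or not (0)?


z = (1)·(0.21) + (5)·(-1.97) + (4)·(-0.26) + 0.93
  = -9.75
step(z) = 0 (z<0)

0


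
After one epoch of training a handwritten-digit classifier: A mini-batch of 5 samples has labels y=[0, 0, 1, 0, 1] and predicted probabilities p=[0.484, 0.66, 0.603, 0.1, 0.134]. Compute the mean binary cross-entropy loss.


L[0] = -ln(1-0.484) = -ln(0.516) = 0.6616
L[1] = -ln(1-0.66) = -ln(0.34) = 1.0788
L[2] = -ln(0.603) = 0.5058
L[3] = -ln(1-0.1) = -ln(0.9) = 0.1054
L[4] = -ln(0.134) = 2.0099
mean = (0.6616 + 1.0788 + 0.5058 + 0.1054 + 2.0099)/5 = 0.8723

0.8723


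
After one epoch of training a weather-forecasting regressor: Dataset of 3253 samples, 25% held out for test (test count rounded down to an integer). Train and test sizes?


Test = ⌊3253·25/100⌋ = 813
Train = 3253 - 813 = 2440

Train: 2440, Test: 813


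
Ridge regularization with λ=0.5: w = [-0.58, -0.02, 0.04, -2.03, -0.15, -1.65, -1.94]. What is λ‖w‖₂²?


‖w‖₂² = (-0.58)² + (-0.02)² + (0.04)² + (-2.03)² + (-0.15)² + (-1.65)² + (-1.94)²
     = 0.3364 + 0.0004 + 0.0016 + 4.1209 + 0.0225 + 2.7225 + 3.7636
     = 10.9679
λ·‖w‖₂² = 0.5·10.9679 = 5.48395

5.48395


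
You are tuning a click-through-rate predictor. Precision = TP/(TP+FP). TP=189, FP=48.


Precision = TP/(TP+FP)
= 189/(189+48)
= 189/237 = 79.75%

79.75%


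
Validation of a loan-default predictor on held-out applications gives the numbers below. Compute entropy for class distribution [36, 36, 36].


Probabilities: [36/108, 36/108, 36/108] ≈ [0.3333, 0.3333, 0.3333]
H = -((36/108)·log₂(36/108) + (36/108)·log₂(36/108) + (36/108)·log₂(36/108))
  = 1.585 bits

1.585 bits


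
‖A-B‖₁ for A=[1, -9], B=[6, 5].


d = |1-6| + |-9-5|
  = 5 + 14
  = 19

19


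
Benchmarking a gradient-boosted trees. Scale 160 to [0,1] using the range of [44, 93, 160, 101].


min=44, max=160
(160-44)/(160-44) = 116/116 = 1.0

1.0


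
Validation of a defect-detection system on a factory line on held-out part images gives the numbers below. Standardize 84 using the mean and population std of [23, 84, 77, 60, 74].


μ = 63.6, σ = 21.7495
z = (84 - 63.6)/21.7495 = 0.938

0.938


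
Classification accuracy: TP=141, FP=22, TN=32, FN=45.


Accuracy = (TP+TN)/(TP+TN+FP+FN)
= (141+32)/(240)
= 173/240 = 72.08%

72.08%


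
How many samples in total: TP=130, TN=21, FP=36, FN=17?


Total = TP + TN + FP + FN
= 130 + 21 + 36 + 17
= 204
(Predicted positive: 166, predicted negative: 38)

204


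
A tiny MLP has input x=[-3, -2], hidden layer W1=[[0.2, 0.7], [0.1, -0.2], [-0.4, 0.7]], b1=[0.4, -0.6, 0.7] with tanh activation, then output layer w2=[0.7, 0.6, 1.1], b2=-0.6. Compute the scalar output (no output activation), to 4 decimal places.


z1[0] = (0.2)·(-3) + (0.7)·(-2) + 0.4 = -1.6
z1[1] = (0.1)·(-3) + (-0.2)·(-2) - 0.6 = -0.5
z1[2] = (-0.4)·(-3) + (0.7)·(-2) + 0.7 = 0.5
h = tanh(z1) = [-0.9217, -0.4621, 0.4621]
output = (0.7)·(-0.9217) + (0.6)·(-0.4621) + (1.1)·(0.4621) - 0.6 = -1.0141

-1.0141


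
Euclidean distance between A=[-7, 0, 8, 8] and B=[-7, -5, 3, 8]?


d = √((-7+ 7)² + (0+ 5)² + (8-3)² + (8-8)²)
  = √(0 + 25 + 25 + 0)
  = √50 = 7.0711

7.0711


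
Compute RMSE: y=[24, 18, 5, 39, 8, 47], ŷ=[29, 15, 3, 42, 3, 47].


MSE = 72/6 = 12
RMSE = √(72/6) = 3.4641

3.4641


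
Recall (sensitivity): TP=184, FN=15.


Recall = TP/(TP+FN)
= 184/(184+15)
= 184/199 = 92.46%

92.46%


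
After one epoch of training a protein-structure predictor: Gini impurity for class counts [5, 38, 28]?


Probabilities: [5/71, 38/71, 28/71] ≈ [0.0704, 0.5352, 0.3944]
Σpᵢ² = (25 + 1444 + 784)/71² = 2253/5041
Gini = 1 - Σpᵢ² = 1 - 2253/5041 = 0.5531

0.5531


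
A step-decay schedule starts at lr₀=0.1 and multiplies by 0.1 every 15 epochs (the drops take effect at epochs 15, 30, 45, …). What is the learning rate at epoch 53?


n_drops = ⌊53/15⌋ = 3
lr = 0.1·0.1^3 = 0.1·0.001 = 0.0001

0.0001


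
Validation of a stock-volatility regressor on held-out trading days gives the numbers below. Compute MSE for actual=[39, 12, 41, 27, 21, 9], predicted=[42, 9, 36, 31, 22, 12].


Squared errors: (39-42)²=9, (12-9)²=9, (41-36)²=25, (27-31)²=16, (21-22)²=1, (9-12)²=9
Sum = 69
MSE = 69/6 = 23/2

23/2


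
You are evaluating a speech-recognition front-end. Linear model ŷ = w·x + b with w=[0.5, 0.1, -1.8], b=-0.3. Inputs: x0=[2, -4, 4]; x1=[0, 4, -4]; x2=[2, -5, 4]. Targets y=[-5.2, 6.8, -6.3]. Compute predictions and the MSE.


ŷ0 = (0.5)·(2) + (0.1)·(-4) + (-1.8)·(4) - 0.3 = -6.9
ŷ1 = (0.5)·(0) + (0.1)·(4) + (-1.8)·(-4) - 0.3 = 7.3
ŷ2 = (0.5)·(2) + (0.1)·(-5) + (-1.8)·(4) - 0.3 = -7.0
errors² = [2.89, 0.25, 0.49]
MSE = 3.6300/3 = 1.21

1.21


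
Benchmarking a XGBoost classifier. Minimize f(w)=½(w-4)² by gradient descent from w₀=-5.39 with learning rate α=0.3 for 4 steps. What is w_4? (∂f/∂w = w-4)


step 1: grad = -5.39-4 = -9.39; w = -5.39 - 0.3·(-9.39) = -2.573
step 2: grad = -2.573-4 = -6.573; w = -2.573 - 0.3·(-6.573) = -0.6011
step 3: grad = -0.6011-4 = -4.6011; w = -0.6011 - 0.3·(-4.6011) = 0.77923
step 4: grad = 0.77923-4 = -3.22077; w = 0.77923 - 0.3·(-3.22077) = 1.745461

1.745461


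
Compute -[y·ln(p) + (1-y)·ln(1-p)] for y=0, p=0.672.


BCE = -[y·ln(p) + (1-y)·ln(1-p)]
= -0 - 1·ln(1-0.672)
= -ln(0.328) = 1.1147

1.1147


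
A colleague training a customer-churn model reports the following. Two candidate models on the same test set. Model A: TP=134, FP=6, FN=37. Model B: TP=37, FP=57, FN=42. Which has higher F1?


Model A: P=134/140=0.9571, R=134/171=0.7836, F1=2PR/(P+R)=2TP/(2TP+FP+FN)=268/311=0.8617
Model B: P=37/94=0.3936, R=37/79=0.4684, F1=2PR/(P+R)=2TP/(2TP+FP+FN)=74/173=0.4277
0.8617 > 0.4277 → Model A

Model A


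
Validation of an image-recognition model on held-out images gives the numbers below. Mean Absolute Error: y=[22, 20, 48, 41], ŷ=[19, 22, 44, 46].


Absolute errors: |22-19|=3, |20-22|=2, |48-44|=4, |41-46|=5
Sum = 14
MAE = 14/4 = 7/2

7/2


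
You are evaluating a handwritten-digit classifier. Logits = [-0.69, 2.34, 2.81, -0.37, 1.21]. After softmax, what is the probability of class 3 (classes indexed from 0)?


Exponentials: e^-0.69=0.5016, e^2.34=10.3812, e^2.81=16.6099, e^-0.37=0.6907, e^1.21=3.3535
Sum = 31.5369
Softmax = [0.0159, 0.3292, 0.5267, 0.0219, 0.1063]
p[3] = 0.6907/31.5369 = 0.0219

0.0219


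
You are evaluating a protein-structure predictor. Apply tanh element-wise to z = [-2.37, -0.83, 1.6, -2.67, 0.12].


tanh(-2.37) = -0.9827
tanh(-0.83) = -0.6805
tanh(1.6) = 0.9217
tanh(-2.67) = -0.9905
tanh(0.12) = 0.1194
result = [-0.9827, -0.6805, 0.9217, -0.9905, 0.1194]

[-0.9827, -0.6805, 0.9217, -0.9905, 0.1194]


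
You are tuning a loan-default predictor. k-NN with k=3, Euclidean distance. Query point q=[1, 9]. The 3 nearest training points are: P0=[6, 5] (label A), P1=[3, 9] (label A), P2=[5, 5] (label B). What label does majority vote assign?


d(q,P0) = 6.4031  (label A)
d(q,P1) = 2.0  (label A)
d(q,P2) = 5.6569  (label B)
Votes: A=2, B=1
Majority → A

A


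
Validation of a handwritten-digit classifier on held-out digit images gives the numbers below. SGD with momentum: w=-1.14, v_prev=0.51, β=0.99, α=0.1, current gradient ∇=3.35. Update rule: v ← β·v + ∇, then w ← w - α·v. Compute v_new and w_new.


v_new = 0.99·0.51 + 3.35 = 0.5049 + 3.35 = 3.8549
w_new = -1.14 - 0.1·3.8549 = -1.14 - 0.38549 = -1.52549

v_new=3.8549, w_new=-1.52549


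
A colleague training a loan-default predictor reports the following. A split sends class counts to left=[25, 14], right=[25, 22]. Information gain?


Parent = [50, 36], H_parent = 0.9808
H_left = 0.9418 (n=39), H_right = 0.9971 (n=47)
H_children = (39/86)·0.9418 + (47/86)·0.9971 = 0.972
IG = 0.9808 - 0.972 = 0.0088

0.0088


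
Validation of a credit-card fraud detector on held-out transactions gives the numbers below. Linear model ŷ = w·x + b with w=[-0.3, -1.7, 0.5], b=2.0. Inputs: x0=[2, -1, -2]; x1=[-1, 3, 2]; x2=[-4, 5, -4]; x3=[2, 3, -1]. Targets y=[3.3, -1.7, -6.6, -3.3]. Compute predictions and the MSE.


ŷ0 = (-0.3)·(2) + (-1.7)·(-1) + (0.5)·(-2) + 2.0 = 2.1
ŷ1 = (-0.3)·(-1) + (-1.7)·(3) + (0.5)·(2) + 2.0 = -1.8
ŷ2 = (-0.3)·(-4) + (-1.7)·(5) + (0.5)·(-4) + 2.0 = -7.3
ŷ3 = (-0.3)·(2) + (-1.7)·(3) + (0.5)·(-1) + 2.0 = -4.2
errors² = [1.44, 0.01, 0.49, 0.81]
MSE = 2.7500/4 = 0.6875

0.6875


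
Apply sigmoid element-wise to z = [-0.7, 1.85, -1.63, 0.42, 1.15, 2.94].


σ(-0.7) = 1/(1+e^0.7) = 0.3318
σ(1.85) = 1/(1+e^-1.85) = 0.8641
σ(-1.63) = 1/(1+e^1.63) = 0.1638
σ(0.42) = 1/(1+e^-0.42) = 0.6035
σ(1.15) = 1/(1+e^-1.15) = 0.7595
σ(2.94) = 1/(1+e^-2.94) = 0.9498
result = [0.3318, 0.8641, 0.1638, 0.6035, 0.7595, 0.9498]

[0.3318, 0.8641, 0.1638, 0.6035, 0.7595, 0.9498]


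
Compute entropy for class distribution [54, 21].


Probabilities: [54/75, 21/75] ≈ [0.72, 0.28]
H = -((54/75)·log₂(54/75) + (21/75)·log₂(21/75))
  = 0.8555 bits

0.8555 bits


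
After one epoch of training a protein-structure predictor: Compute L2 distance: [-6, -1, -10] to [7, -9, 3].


d = √((-6-7)² + (-1+ 9)² + (-10-3)²)
  = √(169 + 64 + 169)
  = √402 = 20.0499

20.0499


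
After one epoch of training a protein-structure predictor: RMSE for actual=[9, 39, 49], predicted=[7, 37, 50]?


MSE = 9/3 = 3
RMSE = √(9/3) = 1.7321

1.7321


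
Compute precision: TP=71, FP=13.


Precision = TP/(TP+FP)
= 71/(71+13)
= 71/84 = 84.52%

84.52%


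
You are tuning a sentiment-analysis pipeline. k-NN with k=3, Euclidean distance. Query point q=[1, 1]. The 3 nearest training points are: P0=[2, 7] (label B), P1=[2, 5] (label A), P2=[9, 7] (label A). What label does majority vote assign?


d(q,P0) = 6.0828  (label B)
d(q,P1) = 4.1231  (label A)
d(q,P2) = 10.0  (label A)
Votes: A=2, B=1
Majority → A

A


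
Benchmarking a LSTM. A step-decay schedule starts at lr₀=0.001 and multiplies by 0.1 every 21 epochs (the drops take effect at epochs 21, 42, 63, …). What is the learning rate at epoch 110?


n_drops = ⌊110/21⌋ = 5
lr = 0.001·0.1^5 = 0.001·0.00001 = 0.00000001

0.00000001


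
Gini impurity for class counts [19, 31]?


Probabilities: [19/50, 31/50] ≈ [0.38, 0.62]
Σpᵢ² = (361 + 961)/50² = 1322/2500
Gini = 1 - Σpᵢ² = 1 - 1322/2500 = 0.4712

0.4712


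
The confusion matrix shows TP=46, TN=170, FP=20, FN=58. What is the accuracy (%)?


Accuracy = (TP+TN)/(TP+TN+FP+FN)
= (46+170)/(294)
= 216/294 = 73.47%

73.47%


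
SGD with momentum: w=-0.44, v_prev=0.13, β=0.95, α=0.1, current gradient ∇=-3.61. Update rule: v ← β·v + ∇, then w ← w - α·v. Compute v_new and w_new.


v_new = 0.95·0.13 - 3.61 = 0.1235 - 3.61 = -3.4865
w_new = -0.44 - 0.1·-3.4865 = -0.44 + 0.34865 = -0.09135

v_new=-3.4865, w_new=-0.09135


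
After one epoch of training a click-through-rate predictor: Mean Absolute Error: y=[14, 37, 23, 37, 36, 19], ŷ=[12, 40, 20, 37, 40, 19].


Absolute errors: |14-12|=2, |37-40|=3, |23-20|=3, |37-37|=0, |36-40|=4, |19-19|=0
Sum = 12
MAE = 12/6 = 2

2


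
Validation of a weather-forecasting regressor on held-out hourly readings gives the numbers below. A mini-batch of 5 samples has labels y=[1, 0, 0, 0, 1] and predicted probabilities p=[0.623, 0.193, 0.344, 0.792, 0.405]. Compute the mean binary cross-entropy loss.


L[0] = -ln(0.623) = 0.4732
L[1] = -ln(1-0.193) = -ln(0.807) = 0.2144
L[2] = -ln(1-0.344) = -ln(0.656) = 0.4216
L[3] = -ln(1-0.792) = -ln(0.208) = 1.5702
L[4] = -ln(0.405) = 0.9039
mean = (0.4732 + 0.2144 + 0.4216 + 1.5702 + 0.9039)/5 = 0.7167

0.7167


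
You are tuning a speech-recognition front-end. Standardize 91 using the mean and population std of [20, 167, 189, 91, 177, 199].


μ = 140.5, σ = 64.2644
z = (91 - 140.5)/64.2644 = -0.7703

-0.7703


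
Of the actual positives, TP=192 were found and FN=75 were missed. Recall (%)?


Recall = TP/(TP+FN)
= 192/(192+75)
= 192/267 = 71.91%

71.91%


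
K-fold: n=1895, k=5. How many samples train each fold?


Fold size = 1895/5 = 379
Training per fold = 1895 - 379 = 1516

1516


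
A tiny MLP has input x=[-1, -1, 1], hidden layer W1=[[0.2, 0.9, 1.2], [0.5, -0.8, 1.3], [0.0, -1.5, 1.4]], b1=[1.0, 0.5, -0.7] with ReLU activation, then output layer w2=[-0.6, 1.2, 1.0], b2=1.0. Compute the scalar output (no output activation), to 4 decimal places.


z1[0] = (0.2)·(-1) + (0.9)·(-1) + (1.2)·(1) + 1.0 = 1.1
z1[1] = (0.5)·(-1) + (-0.8)·(-1) + (1.3)·(1) + 0.5 = 2.1
z1[2] = (0.0)·(-1) + (-1.5)·(-1) + (1.4)·(1) - 0.7 = 2.2
h = ReLU(z1) = [1.1, 2.1, 2.2]
output = (-0.6)·(1.1) + (1.2)·(2.1) + (1.0)·(2.2) + 1.0 = 5.06

5.06


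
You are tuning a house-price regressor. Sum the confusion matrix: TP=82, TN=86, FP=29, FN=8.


Total = TP + TN + FP + FN
= 82 + 86 + 29 + 8
= 205
(Predicted positive: 111, predicted negative: 94)

205


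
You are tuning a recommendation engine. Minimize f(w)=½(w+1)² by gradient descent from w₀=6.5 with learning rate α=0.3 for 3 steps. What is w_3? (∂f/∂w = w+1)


step 1: grad = 6.5+1 = 7.5; w = 6.5 - 0.3·(7.5) = 4.25
step 2: grad = 4.25+1 = 5.25; w = 4.25 - 0.3·(5.25) = 2.675
step 3: grad = 2.675+1 = 3.675; w = 2.675 - 0.3·(3.675) = 1.5725

1.5725


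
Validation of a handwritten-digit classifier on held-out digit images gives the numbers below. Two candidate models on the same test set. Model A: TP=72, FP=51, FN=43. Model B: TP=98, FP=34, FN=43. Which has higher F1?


Model A: P=72/123=0.5854, R=72/115=0.6261, F1=2PR/(P+R)=2TP/(2TP+FP+FN)=144/238=0.605
Model B: P=98/132=0.7424, R=98/141=0.695, F1=2PR/(P+R)=2TP/(2TP+FP+FN)=196/273=0.7179
0.605 < 0.7179 → Model B

Model B


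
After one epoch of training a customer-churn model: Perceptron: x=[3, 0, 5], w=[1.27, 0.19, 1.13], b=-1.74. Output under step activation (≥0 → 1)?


z = (3)·(1.27) + (0)·(0.19) + (5)·(1.13) - 1.74
  = 7.72
step(z) = 1 (z≥0)

1
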